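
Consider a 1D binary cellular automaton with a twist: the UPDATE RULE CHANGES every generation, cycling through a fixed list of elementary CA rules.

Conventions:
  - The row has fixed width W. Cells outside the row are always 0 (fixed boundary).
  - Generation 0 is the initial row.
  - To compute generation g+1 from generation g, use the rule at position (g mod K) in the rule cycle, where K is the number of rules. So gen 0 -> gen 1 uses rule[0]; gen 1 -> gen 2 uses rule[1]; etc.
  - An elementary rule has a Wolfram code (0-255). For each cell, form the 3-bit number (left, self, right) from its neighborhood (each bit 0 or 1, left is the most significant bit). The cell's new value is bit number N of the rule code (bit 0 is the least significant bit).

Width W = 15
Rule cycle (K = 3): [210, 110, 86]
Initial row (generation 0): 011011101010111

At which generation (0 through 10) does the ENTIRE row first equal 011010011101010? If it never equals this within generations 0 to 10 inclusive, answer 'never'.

Gen 0: 011011101010111
Gen 1 (rule 210): 101001100000011
Gen 2 (rule 110): 111011100000111
Gen 3 (rule 86): 001000110001001
Gen 4 (rule 210): 010101011010110
Gen 5 (rule 110): 111111111111110
Gen 6 (rule 86): 000000000000011
Gen 7 (rule 210): 000000000000101
Gen 8 (rule 110): 000000000001111
Gen 9 (rule 86): 000000000010001
Gen 10 (rule 210): 000000000101010

Answer: never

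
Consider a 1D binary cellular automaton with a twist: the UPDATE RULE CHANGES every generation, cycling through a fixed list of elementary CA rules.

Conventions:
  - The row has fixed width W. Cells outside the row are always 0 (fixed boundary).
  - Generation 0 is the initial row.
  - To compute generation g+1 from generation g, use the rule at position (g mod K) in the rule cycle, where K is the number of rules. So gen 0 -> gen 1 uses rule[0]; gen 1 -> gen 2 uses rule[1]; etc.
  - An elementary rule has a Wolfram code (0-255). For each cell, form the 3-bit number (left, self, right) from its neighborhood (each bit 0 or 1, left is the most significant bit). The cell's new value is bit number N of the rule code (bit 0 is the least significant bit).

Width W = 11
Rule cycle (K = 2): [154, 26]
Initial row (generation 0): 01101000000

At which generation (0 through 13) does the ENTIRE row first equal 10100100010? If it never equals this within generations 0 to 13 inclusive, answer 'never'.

Gen 0: 01101000000
Gen 1 (rule 154): 11000100000
Gen 2 (rule 26): 10101010000
Gen 3 (rule 154): 00000001000
Gen 4 (rule 26): 00000010100
Gen 5 (rule 154): 00000100010
Gen 6 (rule 26): 00001010101
Gen 7 (rule 154): 00010000000
Gen 8 (rule 26): 00101000000
Gen 9 (rule 154): 01000100000
Gen 10 (rule 26): 10101010000
Gen 11 (rule 154): 00000001000
Gen 12 (rule 26): 00000010100
Gen 13 (rule 154): 00000100010

Answer: never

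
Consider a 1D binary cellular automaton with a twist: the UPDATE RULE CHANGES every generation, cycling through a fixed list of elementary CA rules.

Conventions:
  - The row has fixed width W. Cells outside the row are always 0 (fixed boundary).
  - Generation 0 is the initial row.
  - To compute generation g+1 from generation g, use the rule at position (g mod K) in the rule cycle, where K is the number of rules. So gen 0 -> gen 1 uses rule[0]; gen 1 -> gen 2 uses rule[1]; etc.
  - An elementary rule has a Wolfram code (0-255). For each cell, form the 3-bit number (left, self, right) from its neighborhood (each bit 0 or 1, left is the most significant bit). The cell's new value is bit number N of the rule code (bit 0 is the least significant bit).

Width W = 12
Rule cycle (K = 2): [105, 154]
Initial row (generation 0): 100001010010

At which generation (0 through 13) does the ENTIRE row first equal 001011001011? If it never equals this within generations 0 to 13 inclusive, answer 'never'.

Answer: never

Derivation:
Gen 0: 100001010010
Gen 1 (rule 105): 001100100000
Gen 2 (rule 154): 011011010000
Gen 3 (rule 105): 011111100111
Gen 4 (rule 154): 111111011110
Gen 5 (rule 105): 100001110010
Gen 6 (rule 154): 010011101101
Gen 7 (rule 105): 000010111110
Gen 8 (rule 154): 000100111101
Gen 9 (rule 105): 110000100110
Gen 10 (rule 154): 101001011101
Gen 11 (rule 105): 010000110110
Gen 12 (rule 154): 101001100101
Gen 13 (rule 105): 010001100010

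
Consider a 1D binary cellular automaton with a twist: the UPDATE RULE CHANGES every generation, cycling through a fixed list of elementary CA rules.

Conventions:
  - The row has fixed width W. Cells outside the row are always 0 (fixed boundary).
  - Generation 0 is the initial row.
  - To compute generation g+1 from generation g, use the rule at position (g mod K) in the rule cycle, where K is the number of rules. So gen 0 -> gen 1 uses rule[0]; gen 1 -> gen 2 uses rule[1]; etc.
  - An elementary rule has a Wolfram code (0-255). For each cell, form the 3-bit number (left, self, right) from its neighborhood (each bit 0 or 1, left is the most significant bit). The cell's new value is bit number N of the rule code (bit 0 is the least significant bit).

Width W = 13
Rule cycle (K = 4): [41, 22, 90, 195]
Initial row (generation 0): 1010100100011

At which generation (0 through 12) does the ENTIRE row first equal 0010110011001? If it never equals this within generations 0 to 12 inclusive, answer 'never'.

Gen 0: 1010100100011
Gen 1 (rule 41): 0101000001010
Gen 2 (rule 22): 1101100011011
Gen 3 (rule 90): 1101110111011
Gen 4 (rule 195): 0100110011001
Gen 5 (rule 41): 0000100010000
Gen 6 (rule 22): 0001110111000
Gen 7 (rule 90): 0011010101100
Gen 8 (rule 195): 1101000000101
Gen 9 (rule 41): 1010011110010
Gen 10 (rule 22): 1011100001111
Gen 11 (rule 90): 0010110011001
Gen 12 (rule 195): 1100010101010

Answer: 11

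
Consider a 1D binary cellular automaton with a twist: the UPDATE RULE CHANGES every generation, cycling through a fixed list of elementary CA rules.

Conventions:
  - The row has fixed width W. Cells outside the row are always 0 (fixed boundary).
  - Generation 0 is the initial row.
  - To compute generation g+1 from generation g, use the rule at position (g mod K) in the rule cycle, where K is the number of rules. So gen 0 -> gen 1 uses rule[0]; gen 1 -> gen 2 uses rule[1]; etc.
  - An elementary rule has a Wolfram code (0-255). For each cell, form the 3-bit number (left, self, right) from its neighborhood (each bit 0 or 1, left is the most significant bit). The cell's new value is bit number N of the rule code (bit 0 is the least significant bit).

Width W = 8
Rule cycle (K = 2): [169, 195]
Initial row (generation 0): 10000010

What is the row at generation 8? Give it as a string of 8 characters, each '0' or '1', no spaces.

Gen 0: 10000010
Gen 1 (rule 169): 00111000
Gen 2 (rule 195): 11011011
Gen 3 (rule 169): 10110110
Gen 4 (rule 195): 00010010
Gen 5 (rule 169): 11000000
Gen 6 (rule 195): 01011111
Gen 7 (rule 169): 00111110
Gen 8 (rule 195): 11011110

Answer: 11011110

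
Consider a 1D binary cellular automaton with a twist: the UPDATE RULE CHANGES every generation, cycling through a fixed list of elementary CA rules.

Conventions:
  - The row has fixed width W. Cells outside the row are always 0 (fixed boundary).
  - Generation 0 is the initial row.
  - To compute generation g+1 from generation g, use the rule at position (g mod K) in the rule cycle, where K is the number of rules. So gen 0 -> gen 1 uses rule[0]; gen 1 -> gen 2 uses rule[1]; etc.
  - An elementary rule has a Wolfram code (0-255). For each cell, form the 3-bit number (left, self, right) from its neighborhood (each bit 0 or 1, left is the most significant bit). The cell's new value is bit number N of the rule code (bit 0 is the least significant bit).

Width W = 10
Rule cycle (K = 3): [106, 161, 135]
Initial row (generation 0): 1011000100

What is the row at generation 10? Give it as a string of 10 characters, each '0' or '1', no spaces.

Gen 0: 1011000100
Gen 1 (rule 106): 0111001000
Gen 2 (rule 161): 0010000011
Gen 3 (rule 135): 1110111100
Gen 4 (rule 106): 1011100100
Gen 5 (rule 161): 0101000001
Gen 6 (rule 135): 1101011111
Gen 7 (rule 106): 1110110001
Gen 8 (rule 161): 0101000100
Gen 9 (rule 135): 1101011101
Gen 10 (rule 106): 1110110110

Answer: 1110110110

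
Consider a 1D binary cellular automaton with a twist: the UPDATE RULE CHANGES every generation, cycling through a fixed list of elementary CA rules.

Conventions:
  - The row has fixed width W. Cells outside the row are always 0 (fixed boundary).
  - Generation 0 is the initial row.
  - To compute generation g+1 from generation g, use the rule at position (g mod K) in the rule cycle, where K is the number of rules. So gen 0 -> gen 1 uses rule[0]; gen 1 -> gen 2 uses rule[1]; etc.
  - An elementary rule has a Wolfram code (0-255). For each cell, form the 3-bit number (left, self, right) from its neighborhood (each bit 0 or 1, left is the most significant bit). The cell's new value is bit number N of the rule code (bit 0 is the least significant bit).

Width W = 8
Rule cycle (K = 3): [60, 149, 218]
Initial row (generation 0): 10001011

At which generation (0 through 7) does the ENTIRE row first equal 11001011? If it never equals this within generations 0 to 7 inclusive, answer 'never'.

Gen 0: 10001011
Gen 1 (rule 60): 11001110
Gen 2 (rule 149): 00100101
Gen 3 (rule 218): 01011000
Gen 4 (rule 60): 01110100
Gen 5 (rule 149): 00100111
Gen 6 (rule 218): 01011111
Gen 7 (rule 60): 01110000

Answer: never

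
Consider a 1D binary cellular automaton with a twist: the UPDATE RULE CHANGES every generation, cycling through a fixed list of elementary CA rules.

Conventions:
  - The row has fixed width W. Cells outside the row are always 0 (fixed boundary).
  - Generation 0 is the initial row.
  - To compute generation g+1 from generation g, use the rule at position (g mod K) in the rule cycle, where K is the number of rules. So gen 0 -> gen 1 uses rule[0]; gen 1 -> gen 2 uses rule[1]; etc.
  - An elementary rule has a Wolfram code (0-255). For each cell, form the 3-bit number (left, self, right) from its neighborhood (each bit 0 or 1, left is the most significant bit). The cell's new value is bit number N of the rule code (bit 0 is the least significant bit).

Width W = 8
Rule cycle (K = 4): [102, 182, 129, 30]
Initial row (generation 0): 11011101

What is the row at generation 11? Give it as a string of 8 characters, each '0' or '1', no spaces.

Answer: 00011111

Derivation:
Gen 0: 11011101
Gen 1 (rule 102): 01100111
Gen 2 (rule 182): 10011010
Gen 3 (rule 129): 00000000
Gen 4 (rule 30): 00000000
Gen 5 (rule 102): 00000000
Gen 6 (rule 182): 00000000
Gen 7 (rule 129): 11111111
Gen 8 (rule 30): 10000000
Gen 9 (rule 102): 10000000
Gen 10 (rule 182): 11000000
Gen 11 (rule 129): 00011111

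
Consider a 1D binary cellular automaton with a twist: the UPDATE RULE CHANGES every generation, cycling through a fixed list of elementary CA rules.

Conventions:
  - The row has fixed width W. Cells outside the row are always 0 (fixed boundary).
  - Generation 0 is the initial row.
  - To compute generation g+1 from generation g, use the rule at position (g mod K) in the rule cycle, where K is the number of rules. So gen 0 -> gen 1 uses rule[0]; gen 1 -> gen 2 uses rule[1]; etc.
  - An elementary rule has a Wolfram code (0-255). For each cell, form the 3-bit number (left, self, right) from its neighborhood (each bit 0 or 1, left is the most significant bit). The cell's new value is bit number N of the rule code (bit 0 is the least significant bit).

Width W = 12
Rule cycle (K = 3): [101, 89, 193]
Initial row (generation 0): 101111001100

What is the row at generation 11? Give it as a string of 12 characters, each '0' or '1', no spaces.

Answer: 010000000101

Derivation:
Gen 0: 101111001100
Gen 1 (rule 101): 110001000101
Gen 2 (rule 89): 111100110000
Gen 3 (rule 193): 011100010111
Gen 4 (rule 101): 000101011001
Gen 5 (rule 89): 110000011100
Gen 6 (rule 193): 010111001101
Gen 7 (rule 101): 011001000111
Gen 8 (rule 89): 011100110101
Gen 9 (rule 193): 001100010000
Gen 10 (rule 101): 100101010111
Gen 11 (rule 89): 010000000101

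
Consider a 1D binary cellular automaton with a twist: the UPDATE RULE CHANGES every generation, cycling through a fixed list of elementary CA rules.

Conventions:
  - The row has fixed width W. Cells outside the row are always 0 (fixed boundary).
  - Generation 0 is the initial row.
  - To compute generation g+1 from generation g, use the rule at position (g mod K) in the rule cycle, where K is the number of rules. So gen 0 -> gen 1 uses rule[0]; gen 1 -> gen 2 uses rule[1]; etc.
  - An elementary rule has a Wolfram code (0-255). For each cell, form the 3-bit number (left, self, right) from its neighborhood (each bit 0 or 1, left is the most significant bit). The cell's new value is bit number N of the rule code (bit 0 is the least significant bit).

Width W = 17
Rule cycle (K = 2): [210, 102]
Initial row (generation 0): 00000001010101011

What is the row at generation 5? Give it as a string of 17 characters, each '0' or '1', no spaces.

Answer: 00101100100010111

Derivation:
Gen 0: 00000001010101011
Gen 1 (rule 210): 00000010000000001
Gen 2 (rule 102): 00000110000000011
Gen 3 (rule 210): 00001011000000101
Gen 4 (rule 102): 00011101000001111
Gen 5 (rule 210): 00101100100010111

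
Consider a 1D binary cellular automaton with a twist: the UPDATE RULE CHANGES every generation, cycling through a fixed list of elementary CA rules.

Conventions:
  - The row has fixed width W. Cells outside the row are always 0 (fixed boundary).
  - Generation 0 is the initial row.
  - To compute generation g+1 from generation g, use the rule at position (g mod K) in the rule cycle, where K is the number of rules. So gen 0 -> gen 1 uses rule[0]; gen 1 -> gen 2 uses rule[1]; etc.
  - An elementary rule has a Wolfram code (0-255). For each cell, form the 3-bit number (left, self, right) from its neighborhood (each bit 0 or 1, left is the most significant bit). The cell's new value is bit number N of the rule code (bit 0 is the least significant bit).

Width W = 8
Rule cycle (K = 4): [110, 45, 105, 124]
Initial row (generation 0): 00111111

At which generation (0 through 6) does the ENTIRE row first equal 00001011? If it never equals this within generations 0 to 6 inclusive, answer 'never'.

Gen 0: 00111111
Gen 1 (rule 110): 01100001
Gen 2 (rule 45): 01001101
Gen 3 (rule 105): 00001110
Gen 4 (rule 124): 00001011
Gen 5 (rule 110): 00011111
Gen 6 (rule 45): 11010000

Answer: 4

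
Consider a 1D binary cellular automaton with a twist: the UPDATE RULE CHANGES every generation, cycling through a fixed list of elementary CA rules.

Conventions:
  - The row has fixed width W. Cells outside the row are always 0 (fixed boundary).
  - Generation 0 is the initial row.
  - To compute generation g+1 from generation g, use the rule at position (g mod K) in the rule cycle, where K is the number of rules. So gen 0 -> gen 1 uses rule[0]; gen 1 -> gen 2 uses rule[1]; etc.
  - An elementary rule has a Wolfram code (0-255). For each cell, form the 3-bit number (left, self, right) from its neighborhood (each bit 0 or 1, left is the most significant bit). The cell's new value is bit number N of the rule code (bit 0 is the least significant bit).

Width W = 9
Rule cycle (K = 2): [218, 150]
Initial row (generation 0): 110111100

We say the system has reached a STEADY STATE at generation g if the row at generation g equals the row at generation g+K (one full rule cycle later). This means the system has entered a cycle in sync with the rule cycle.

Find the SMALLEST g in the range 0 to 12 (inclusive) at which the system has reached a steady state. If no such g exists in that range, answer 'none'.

Answer: 7

Derivation:
Gen 0: 110111100
Gen 1 (rule 218): 110111110
Gen 2 (rule 150): 000011101
Gen 3 (rule 218): 000111100
Gen 4 (rule 150): 001011010
Gen 5 (rule 218): 010011001
Gen 6 (rule 150): 111100111
Gen 7 (rule 218): 111111111
Gen 8 (rule 150): 011111110
Gen 9 (rule 218): 111111111
Gen 10 (rule 150): 011111110
Gen 11 (rule 218): 111111111
Gen 12 (rule 150): 011111110
Gen 13 (rule 218): 111111111
Gen 14 (rule 150): 011111110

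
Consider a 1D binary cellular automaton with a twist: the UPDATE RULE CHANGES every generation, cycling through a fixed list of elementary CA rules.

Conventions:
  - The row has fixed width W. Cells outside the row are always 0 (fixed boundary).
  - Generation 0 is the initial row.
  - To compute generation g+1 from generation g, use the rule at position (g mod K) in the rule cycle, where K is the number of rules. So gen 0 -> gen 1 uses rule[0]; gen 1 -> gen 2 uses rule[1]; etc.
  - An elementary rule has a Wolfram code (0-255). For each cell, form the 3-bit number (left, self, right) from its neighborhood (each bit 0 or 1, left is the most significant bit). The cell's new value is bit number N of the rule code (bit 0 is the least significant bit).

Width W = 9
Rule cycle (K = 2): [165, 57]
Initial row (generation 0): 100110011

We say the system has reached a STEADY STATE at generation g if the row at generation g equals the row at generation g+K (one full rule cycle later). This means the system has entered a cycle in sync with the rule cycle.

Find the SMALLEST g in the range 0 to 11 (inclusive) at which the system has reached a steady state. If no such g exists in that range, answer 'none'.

Gen 0: 100110011
Gen 1 (rule 165): 100000000
Gen 2 (rule 57): 011111111
Gen 3 (rule 165): 001111110
Gen 4 (rule 57): 101000001
Gen 5 (rule 165): 111011101
Gen 6 (rule 57): 100110010
Gen 7 (rule 165): 100000010
Gen 8 (rule 57): 011111001
Gen 9 (rule 165): 001110001
Gen 10 (rule 57): 101001100
Gen 11 (rule 165): 111000001
Gen 12 (rule 57): 100111100
Gen 13 (rule 165): 100011001

Answer: none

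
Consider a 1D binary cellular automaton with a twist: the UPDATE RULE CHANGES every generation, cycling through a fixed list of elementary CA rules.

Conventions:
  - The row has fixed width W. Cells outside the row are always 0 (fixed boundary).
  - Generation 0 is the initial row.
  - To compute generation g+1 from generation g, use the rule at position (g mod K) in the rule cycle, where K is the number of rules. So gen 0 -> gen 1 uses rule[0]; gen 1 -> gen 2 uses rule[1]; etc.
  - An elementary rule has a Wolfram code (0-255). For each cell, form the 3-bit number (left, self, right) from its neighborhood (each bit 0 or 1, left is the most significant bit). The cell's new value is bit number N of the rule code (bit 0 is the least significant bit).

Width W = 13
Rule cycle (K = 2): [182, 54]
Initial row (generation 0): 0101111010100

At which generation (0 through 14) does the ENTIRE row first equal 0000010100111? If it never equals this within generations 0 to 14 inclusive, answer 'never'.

Gen 0: 0101111010100
Gen 1 (rule 182): 1110110111110
Gen 2 (rule 54): 0001001000001
Gen 3 (rule 182): 0011111100011
Gen 4 (rule 54): 0100000010100
Gen 5 (rule 182): 1110000111110
Gen 6 (rule 54): 0001001000001
Gen 7 (rule 182): 0011111100011
Gen 8 (rule 54): 0100000010100
Gen 9 (rule 182): 1110000111110
Gen 10 (rule 54): 0001001000001
Gen 11 (rule 182): 0011111100011
Gen 12 (rule 54): 0100000010100
Gen 13 (rule 182): 1110000111110
Gen 14 (rule 54): 0001001000001

Answer: never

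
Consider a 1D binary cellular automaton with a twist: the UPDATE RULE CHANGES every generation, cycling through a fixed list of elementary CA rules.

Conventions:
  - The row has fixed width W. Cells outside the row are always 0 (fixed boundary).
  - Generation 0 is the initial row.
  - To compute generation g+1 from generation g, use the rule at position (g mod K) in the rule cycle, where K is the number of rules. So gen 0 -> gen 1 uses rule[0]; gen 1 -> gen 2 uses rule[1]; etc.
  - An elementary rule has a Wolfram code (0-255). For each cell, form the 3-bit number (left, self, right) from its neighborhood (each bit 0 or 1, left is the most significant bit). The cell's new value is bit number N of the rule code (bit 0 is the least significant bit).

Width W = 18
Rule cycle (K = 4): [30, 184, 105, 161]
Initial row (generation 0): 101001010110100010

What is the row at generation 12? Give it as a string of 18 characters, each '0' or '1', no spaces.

Gen 0: 101001010110100010
Gen 1 (rule 30): 101111010100110111
Gen 2 (rule 184): 011110101010101110
Gen 3 (rule 105): 010011010101011010
Gen 4 (rule 161): 000000101010100100
Gen 5 (rule 30): 000001101010111110
Gen 6 (rule 184): 000001010101111101
Gen 7 (rule 105): 111100101011000110
Gen 8 (rule 161): 011000010100010000
Gen 9 (rule 30): 110100110110111000
Gen 10 (rule 184): 101010101101110100
Gen 11 (rule 105): 010101011111011001
Gen 12 (rule 161): 001010101110100000

Answer: 001010101110100000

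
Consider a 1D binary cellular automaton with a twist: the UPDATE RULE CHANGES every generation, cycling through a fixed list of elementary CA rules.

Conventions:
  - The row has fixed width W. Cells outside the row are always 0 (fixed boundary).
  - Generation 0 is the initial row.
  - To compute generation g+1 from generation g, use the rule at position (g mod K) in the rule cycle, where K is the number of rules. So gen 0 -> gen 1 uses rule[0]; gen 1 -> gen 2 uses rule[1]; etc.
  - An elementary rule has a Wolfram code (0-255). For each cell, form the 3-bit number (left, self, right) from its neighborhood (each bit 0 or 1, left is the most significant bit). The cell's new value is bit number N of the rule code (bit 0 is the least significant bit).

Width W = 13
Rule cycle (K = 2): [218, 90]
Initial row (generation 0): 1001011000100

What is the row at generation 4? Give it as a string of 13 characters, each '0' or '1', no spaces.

Answer: 1000011101101

Derivation:
Gen 0: 1001011000100
Gen 1 (rule 218): 0110011101010
Gen 2 (rule 90): 1111110100001
Gen 3 (rule 218): 1111110010010
Gen 4 (rule 90): 1000011101101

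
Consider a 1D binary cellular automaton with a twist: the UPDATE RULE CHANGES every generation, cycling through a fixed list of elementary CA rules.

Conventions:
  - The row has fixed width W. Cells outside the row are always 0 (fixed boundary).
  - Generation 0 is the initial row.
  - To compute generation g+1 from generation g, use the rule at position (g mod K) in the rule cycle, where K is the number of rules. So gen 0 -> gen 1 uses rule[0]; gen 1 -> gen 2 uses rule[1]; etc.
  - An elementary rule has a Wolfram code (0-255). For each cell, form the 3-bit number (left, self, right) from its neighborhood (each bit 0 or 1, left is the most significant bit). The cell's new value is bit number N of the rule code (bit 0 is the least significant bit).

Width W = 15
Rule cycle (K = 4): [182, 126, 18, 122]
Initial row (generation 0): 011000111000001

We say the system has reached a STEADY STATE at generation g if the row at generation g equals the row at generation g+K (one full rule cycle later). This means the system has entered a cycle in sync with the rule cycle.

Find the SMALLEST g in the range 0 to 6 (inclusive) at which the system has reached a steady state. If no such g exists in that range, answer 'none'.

Gen 0: 011000111000001
Gen 1 (rule 182): 100101010100011
Gen 2 (rule 126): 111111111110111
Gen 3 (rule 18): 000000000000000
Gen 4 (rule 122): 000000000000000
Gen 5 (rule 182): 000000000000000
Gen 6 (rule 126): 000000000000000
Gen 7 (rule 18): 000000000000000
Gen 8 (rule 122): 000000000000000
Gen 9 (rule 182): 000000000000000
Gen 10 (rule 126): 000000000000000

Answer: 3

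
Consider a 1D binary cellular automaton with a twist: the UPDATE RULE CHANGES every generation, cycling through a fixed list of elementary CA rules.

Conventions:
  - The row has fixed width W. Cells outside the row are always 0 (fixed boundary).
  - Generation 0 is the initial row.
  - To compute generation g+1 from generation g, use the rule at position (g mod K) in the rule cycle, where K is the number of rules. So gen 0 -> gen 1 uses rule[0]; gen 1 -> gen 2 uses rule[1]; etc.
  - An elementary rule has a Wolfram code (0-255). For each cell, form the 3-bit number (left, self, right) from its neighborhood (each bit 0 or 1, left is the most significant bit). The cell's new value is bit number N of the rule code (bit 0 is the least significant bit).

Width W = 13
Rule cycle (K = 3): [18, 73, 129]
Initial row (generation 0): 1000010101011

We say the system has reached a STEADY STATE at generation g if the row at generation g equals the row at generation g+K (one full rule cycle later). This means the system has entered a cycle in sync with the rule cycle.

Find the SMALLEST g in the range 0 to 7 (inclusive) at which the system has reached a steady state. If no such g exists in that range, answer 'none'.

Answer: none

Derivation:
Gen 0: 1000010101011
Gen 1 (rule 18): 0100100000000
Gen 2 (rule 73): 0000001111111
Gen 3 (rule 129): 1111100111110
Gen 4 (rule 18): 0000011000001
Gen 5 (rule 73): 1111011011100
Gen 6 (rule 129): 0110000001001
Gen 7 (rule 18): 1001000010110
Gen 8 (rule 73): 0000011000110
Gen 9 (rule 129): 1111000010000
Gen 10 (rule 18): 0000100101000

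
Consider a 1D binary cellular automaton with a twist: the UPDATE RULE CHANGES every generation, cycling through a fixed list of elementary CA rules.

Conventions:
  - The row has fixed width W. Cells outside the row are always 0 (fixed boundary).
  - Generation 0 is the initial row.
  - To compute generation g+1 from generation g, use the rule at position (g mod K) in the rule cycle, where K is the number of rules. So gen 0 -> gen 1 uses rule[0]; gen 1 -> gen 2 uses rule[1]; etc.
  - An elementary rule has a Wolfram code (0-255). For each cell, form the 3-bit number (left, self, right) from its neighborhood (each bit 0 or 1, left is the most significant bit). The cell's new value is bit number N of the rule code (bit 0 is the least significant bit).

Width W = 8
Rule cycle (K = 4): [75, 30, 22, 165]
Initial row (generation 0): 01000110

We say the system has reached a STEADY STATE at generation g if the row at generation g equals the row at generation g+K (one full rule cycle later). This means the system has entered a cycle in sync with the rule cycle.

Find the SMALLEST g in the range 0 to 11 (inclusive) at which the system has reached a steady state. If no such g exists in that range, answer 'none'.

Gen 0: 01000110
Gen 1 (rule 75): 10011110
Gen 2 (rule 30): 11110001
Gen 3 (rule 22): 00001011
Gen 4 (rule 165): 11101100
Gen 5 (rule 75): 10101101
Gen 6 (rule 30): 10101001
Gen 7 (rule 22): 10101111
Gen 8 (rule 165): 11110110
Gen 9 (rule 75): 10010110
Gen 10 (rule 30): 11110101
Gen 11 (rule 22): 00000101
Gen 12 (rule 165): 11110111
Gen 13 (rule 75): 10010101
Gen 14 (rule 30): 11110101
Gen 15 (rule 22): 00000101

Answer: 10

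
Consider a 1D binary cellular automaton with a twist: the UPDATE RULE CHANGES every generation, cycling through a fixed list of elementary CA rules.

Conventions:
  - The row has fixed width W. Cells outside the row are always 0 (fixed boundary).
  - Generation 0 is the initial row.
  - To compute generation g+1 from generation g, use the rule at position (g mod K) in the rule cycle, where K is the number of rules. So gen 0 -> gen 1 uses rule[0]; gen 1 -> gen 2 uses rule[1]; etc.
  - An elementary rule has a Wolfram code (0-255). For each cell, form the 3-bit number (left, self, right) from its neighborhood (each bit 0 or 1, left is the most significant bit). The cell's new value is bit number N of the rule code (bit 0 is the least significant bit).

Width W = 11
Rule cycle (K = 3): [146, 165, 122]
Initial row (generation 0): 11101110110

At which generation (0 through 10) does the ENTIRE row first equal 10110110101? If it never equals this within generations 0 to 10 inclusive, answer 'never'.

Gen 0: 11101110110
Gen 1 (rule 146): 01000100001
Gen 2 (rule 165): 01010101101
Gen 3 (rule 122): 10101011110
Gen 4 (rule 146): 00000001101
Gen 5 (rule 165): 11111100011
Gen 6 (rule 122): 10000110111
Gen 7 (rule 146): 01001000010
Gen 8 (rule 165): 01001011010
Gen 9 (rule 122): 10110111101
Gen 10 (rule 146): 00000011000

Answer: never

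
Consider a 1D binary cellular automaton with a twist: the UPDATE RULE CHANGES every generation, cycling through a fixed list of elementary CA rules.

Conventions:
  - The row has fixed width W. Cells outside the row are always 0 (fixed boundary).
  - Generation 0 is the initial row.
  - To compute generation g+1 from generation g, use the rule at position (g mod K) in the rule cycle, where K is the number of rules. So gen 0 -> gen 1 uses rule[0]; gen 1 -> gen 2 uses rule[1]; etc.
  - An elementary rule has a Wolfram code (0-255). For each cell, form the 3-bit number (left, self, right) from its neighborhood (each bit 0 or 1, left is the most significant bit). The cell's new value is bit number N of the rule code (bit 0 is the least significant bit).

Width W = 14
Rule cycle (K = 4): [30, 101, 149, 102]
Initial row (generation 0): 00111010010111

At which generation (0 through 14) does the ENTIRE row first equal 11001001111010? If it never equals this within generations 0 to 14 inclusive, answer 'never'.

Answer: never

Derivation:
Gen 0: 00111010010111
Gen 1 (rule 30): 01100011110100
Gen 2 (rule 101): 00101000011101
Gen 3 (rule 149): 10101111001001
Gen 4 (rule 102): 11110001011011
Gen 5 (rule 30): 10001011010010
Gen 6 (rule 101): 10101101110010
Gen 7 (rule 149): 10100000101011
Gen 8 (rule 102): 11100001111101
Gen 9 (rule 30): 10010011000001
Gen 10 (rule 101): 10010001011101
Gen 11 (rule 149): 11011101001001
Gen 12 (rule 102): 01100111011011
Gen 13 (rule 30): 11011100010010
Gen 14 (rule 101): 01100101010010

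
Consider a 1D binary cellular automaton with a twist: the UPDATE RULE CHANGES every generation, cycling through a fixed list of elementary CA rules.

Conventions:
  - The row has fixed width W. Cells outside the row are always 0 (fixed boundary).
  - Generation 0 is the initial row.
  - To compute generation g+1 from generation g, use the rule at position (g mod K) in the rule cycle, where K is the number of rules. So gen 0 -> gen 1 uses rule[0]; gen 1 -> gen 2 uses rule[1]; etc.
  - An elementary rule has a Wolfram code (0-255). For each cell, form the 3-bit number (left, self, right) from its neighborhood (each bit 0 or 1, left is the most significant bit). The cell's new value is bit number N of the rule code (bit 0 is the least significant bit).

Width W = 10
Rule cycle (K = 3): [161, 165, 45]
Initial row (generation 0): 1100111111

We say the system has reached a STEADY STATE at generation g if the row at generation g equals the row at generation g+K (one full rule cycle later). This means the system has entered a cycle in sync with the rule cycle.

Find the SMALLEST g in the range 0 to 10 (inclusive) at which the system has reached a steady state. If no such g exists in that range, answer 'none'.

Gen 0: 1100111111
Gen 1 (rule 161): 0000011110
Gen 2 (rule 165): 1111001100
Gen 3 (rule 45): 1000001001
Gen 4 (rule 161): 0011100000
Gen 5 (rule 165): 1001001111
Gen 6 (rule 45): 1001001000
Gen 7 (rule 161): 0000000011
Gen 8 (rule 165): 1111111000
Gen 9 (rule 45): 1000000011
Gen 10 (rule 161): 0011111000
Gen 11 (rule 165): 1001110011
Gen 12 (rule 45): 1001000010
Gen 13 (rule 161): 0000011000

Answer: none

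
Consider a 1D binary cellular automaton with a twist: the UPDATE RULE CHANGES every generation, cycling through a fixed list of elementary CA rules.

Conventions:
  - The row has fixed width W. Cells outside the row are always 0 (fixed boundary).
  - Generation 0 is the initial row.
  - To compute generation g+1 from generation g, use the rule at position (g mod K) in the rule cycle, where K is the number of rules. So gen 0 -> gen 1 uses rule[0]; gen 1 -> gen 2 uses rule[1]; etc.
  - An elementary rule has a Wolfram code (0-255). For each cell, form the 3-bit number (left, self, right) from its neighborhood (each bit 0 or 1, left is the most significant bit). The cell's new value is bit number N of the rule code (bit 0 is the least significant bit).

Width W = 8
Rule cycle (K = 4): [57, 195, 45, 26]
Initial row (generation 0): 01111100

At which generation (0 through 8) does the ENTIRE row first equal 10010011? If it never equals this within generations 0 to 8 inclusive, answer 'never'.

Answer: 3

Derivation:
Gen 0: 01111100
Gen 1 (rule 57): 01000011
Gen 2 (rule 195): 10011101
Gen 3 (rule 45): 10010011
Gen 4 (rule 26): 01101110
Gen 5 (rule 57): 01011001
Gen 6 (rule 195): 10001010
Gen 7 (rule 45): 10101110
Gen 8 (rule 26): 00001001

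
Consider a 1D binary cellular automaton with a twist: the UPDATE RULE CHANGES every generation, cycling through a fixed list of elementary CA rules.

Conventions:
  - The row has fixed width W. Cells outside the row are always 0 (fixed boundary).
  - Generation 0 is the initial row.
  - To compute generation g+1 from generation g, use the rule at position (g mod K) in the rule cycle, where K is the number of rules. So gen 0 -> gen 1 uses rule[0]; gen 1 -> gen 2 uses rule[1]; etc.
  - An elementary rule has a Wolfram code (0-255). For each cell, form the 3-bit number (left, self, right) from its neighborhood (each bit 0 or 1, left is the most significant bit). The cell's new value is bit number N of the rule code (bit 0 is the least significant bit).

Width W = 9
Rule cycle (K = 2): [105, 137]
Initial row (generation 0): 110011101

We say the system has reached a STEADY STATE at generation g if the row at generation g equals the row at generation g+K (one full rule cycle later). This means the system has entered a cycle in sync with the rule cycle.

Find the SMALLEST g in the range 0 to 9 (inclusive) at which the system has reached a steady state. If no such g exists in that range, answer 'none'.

Gen 0: 110011101
Gen 1 (rule 105): 110010110
Gen 2 (rule 137): 100000100
Gen 3 (rule 105): 001110001
Gen 4 (rule 137): 101100100
Gen 5 (rule 105): 011100001
Gen 6 (rule 137): 011001100
Gen 7 (rule 105): 011001101
Gen 8 (rule 137): 010001000
Gen 9 (rule 105): 000100011
Gen 10 (rule 137): 110001010
Gen 11 (rule 105): 110100100

Answer: none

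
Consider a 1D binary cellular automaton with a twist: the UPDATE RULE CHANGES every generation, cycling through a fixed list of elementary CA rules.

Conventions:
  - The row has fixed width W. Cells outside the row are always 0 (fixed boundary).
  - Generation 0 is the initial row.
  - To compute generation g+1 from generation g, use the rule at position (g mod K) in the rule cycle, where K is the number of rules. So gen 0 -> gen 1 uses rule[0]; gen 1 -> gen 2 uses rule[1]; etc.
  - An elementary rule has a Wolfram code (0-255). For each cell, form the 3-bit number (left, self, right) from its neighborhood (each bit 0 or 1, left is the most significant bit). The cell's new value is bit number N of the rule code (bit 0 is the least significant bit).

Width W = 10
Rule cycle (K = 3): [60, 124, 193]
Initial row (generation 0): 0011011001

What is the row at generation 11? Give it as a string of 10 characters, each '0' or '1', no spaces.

Answer: 0011101111

Derivation:
Gen 0: 0011011001
Gen 1 (rule 60): 0010110101
Gen 2 (rule 124): 0011111111
Gen 3 (rule 193): 1001111111
Gen 4 (rule 60): 1101000000
Gen 5 (rule 124): 1111100000
Gen 6 (rule 193): 0111101111
Gen 7 (rule 60): 0100011000
Gen 8 (rule 124): 0110011100
Gen 9 (rule 193): 0010001101
Gen 10 (rule 60): 0011001011
Gen 11 (rule 124): 0011101111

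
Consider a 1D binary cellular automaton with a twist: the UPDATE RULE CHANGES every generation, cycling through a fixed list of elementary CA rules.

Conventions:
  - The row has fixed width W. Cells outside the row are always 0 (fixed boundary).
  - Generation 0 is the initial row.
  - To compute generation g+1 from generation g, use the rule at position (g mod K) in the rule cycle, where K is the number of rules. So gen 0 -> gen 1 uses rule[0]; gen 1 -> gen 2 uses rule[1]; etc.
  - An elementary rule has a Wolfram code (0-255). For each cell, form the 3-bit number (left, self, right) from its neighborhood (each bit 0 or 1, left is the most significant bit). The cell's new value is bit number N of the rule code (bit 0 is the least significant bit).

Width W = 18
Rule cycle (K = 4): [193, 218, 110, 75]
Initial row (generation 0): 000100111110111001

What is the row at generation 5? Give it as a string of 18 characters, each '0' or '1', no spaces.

Gen 0: 000100111110111001
Gen 1 (rule 193): 110000011110011000
Gen 2 (rule 218): 111000111111111100
Gen 3 (rule 110): 101001100000000100
Gen 4 (rule 75): 000011101111111001
Gen 5 (rule 193): 111001100111111000

Answer: 111001100111111000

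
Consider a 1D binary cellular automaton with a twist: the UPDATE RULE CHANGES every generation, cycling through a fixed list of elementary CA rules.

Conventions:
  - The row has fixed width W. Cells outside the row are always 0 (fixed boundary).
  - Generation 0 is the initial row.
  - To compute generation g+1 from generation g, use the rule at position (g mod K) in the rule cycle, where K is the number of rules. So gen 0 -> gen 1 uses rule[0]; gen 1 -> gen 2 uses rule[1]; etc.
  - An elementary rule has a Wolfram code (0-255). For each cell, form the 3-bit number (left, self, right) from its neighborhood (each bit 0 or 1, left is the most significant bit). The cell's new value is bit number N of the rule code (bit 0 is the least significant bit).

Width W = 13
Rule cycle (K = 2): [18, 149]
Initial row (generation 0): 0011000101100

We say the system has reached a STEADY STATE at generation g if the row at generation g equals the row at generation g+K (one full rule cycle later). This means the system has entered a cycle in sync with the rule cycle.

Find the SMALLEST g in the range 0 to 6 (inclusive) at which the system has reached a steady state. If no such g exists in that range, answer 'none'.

Gen 0: 0011000101100
Gen 1 (rule 18): 0100101000010
Gen 2 (rule 149): 0110101111011
Gen 3 (rule 18): 1000000000000
Gen 4 (rule 149): 1111111111111
Gen 5 (rule 18): 0000000000000
Gen 6 (rule 149): 1111111111111
Gen 7 (rule 18): 0000000000000
Gen 8 (rule 149): 1111111111111

Answer: 4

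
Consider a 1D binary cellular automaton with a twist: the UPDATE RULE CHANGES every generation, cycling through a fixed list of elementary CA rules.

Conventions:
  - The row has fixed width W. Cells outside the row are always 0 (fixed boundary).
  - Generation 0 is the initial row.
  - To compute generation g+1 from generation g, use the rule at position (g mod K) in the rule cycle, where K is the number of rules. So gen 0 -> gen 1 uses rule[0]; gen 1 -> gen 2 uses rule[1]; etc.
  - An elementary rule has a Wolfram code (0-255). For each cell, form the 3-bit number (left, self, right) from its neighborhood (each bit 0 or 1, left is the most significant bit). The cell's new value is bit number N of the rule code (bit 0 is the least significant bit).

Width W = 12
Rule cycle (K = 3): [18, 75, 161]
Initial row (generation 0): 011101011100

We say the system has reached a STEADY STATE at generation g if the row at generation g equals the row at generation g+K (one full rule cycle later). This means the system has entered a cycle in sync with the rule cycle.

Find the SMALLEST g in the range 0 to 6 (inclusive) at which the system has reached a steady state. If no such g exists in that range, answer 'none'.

Gen 0: 011101011100
Gen 1 (rule 18): 100000000010
Gen 2 (rule 75): 001111111100
Gen 3 (rule 161): 100111111001
Gen 4 (rule 18): 011000000110
Gen 5 (rule 75): 111011111110
Gen 6 (rule 161): 010101111100
Gen 7 (rule 18): 100000000010
Gen 8 (rule 75): 001111111100
Gen 9 (rule 161): 100111111001

Answer: none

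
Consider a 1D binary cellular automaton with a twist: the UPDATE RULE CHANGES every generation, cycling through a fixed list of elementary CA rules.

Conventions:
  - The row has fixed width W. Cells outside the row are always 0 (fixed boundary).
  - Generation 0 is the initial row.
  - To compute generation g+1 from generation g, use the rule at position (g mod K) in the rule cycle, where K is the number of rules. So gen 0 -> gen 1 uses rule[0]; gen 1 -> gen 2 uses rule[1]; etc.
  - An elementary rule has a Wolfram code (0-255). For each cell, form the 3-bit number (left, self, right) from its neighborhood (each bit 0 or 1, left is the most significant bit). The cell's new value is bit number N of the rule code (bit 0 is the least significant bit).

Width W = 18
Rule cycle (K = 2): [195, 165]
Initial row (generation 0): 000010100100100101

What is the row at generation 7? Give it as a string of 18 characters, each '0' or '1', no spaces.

Answer: 110111010110000111

Derivation:
Gen 0: 000010100100100101
Gen 1 (rule 195): 111100001001001000
Gen 2 (rule 165): 011001101001001011
Gen 3 (rule 195): 101010100010010001
Gen 4 (rule 165): 111111101010010101
Gen 5 (rule 195): 011111100000100000
Gen 6 (rule 165): 001111001110101111
Gen 7 (rule 195): 110111010110000111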